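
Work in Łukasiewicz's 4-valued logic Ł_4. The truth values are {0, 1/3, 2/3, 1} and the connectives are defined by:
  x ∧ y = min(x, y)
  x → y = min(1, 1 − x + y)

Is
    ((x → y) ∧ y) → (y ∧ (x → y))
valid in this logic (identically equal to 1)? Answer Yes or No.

x = 0, y = 0 ↦ 1
x = 0, y = 1/3 ↦ 1
x = 0, y = 2/3 ↦ 1
x = 0, y = 1 ↦ 1
x = 1/3, y = 0 ↦ 1
x = 1/3, y = 1/3 ↦ 1
x = 1/3, y = 2/3 ↦ 1
x = 1/3, y = 1 ↦ 1
x = 2/3, y = 0 ↦ 1
x = 2/3, y = 1/3 ↦ 1
x = 2/3, y = 2/3 ↦ 1
x = 2/3, y = 1 ↦ 1
x = 1, y = 0 ↦ 1
x = 1, y = 1/3 ↦ 1
x = 1, y = 2/3 ↦ 1
x = 1, y = 1 ↦ 1
Every assignment gives a value ≥ 1.

Yes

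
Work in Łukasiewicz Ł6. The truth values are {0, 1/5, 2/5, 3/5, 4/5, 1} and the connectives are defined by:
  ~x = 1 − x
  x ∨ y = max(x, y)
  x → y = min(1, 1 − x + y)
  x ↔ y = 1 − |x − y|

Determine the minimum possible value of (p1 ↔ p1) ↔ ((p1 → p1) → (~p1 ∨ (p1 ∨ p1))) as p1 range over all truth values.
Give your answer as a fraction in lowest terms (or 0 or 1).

3/5

Take p1 = 2/5:
p1 ↔ p1 = 2/5 ↔ 2/5 = 1
p1 → p1 = 2/5 → 2/5 = 1
~p1 = ~2/5 = 3/5
p1 ∨ p1 = 2/5 ∨ 2/5 = 2/5
~p1 ∨ (p1 ∨ p1) = 3/5 ∨ 2/5 = 3/5
(p1 → p1) → (~p1 ∨ (p1 ∨ p1)) = 1 → 3/5 = 3/5
(p1 ↔ p1) ↔ ((p1 → p1) → (~p1 ∨ (p1 ∨ p1))) = 1 ↔ 3/5 = 3/5
No assignment yields a value below 3/5, so this is the minimum.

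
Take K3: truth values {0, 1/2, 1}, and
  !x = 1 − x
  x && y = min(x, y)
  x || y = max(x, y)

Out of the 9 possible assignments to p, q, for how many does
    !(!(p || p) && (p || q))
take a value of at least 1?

p = 0, q = 0 ↦ 1  ≥
p = 0, q = 1/2 ↦ 1/2  <
p = 0, q = 1 ↦ 0  <
p = 1/2, q = 0 ↦ 1/2  <
p = 1/2, q = 1/2 ↦ 1/2  <
p = 1/2, q = 1 ↦ 1/2  <
p = 1, q = 0 ↦ 1  ≥
p = 1, q = 1/2 ↦ 1  ≥
p = 1, q = 1 ↦ 1  ≥
So 4 of the 9 assignments meet the threshold.

4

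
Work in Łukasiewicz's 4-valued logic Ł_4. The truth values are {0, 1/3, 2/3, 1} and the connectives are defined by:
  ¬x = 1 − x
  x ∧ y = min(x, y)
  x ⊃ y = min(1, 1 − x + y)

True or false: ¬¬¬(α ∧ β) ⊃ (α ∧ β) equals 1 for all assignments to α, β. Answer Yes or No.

No

Counterexample: take α = 0, β = 0.
α ∧ β = 0 ∧ 0 = 0
¬(α ∧ β) = ¬0 = 1
¬¬(α ∧ β) = ¬1 = 0
¬¬¬(α ∧ β) = ¬0 = 1
¬¬¬(α ∧ β) ⊃ (α ∧ β) = 1 ⊃ 0 = 0
This gives 0 ≠ 1.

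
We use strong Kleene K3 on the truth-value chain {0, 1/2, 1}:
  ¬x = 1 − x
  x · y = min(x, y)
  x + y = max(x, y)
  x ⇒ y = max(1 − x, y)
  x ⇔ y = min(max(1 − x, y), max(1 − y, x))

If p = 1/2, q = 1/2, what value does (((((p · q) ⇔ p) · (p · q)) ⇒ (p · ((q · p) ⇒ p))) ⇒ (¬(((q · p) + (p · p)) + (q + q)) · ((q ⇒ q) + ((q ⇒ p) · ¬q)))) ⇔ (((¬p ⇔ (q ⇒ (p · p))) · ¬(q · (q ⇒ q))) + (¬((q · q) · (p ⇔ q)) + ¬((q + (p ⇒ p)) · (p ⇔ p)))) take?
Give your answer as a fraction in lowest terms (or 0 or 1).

p · q = 1/2 · 1/2 = 1/2
(p · q) ⇔ p = 1/2 ⇔ 1/2 = 1/2
p · q = 1/2 · 1/2 = 1/2
((p · q) ⇔ p) · (p · q) = 1/2 · 1/2 = 1/2
q · p = 1/2 · 1/2 = 1/2
(q · p) ⇒ p = 1/2 ⇒ 1/2 = 1/2
p · ((q · p) ⇒ p) = 1/2 · 1/2 = 1/2
(((p · q) ⇔ p) · (p · q)) ⇒ (p · ((q · p) ⇒ p)) = 1/2 ⇒ 1/2 = 1/2
q · p = 1/2 · 1/2 = 1/2
p · p = 1/2 · 1/2 = 1/2
(q · p) + (p · p) = 1/2 + 1/2 = 1/2
q + q = 1/2 + 1/2 = 1/2
((q · p) + (p · p)) + (q + q) = 1/2 + 1/2 = 1/2
¬(((q · p) + (p · p)) + (q + q)) = ¬1/2 = 1/2
q ⇒ q = 1/2 ⇒ 1/2 = 1/2
q ⇒ p = 1/2 ⇒ 1/2 = 1/2
¬q = ¬1/2 = 1/2
(q ⇒ p) · ¬q = 1/2 · 1/2 = 1/2
(q ⇒ q) + ((q ⇒ p) · ¬q) = 1/2 + 1/2 = 1/2
¬(((q · p) + (p · p)) + (q + q)) · ((q ⇒ q) + ((q ⇒ p) · ¬q)) = 1/2 · 1/2 = 1/2
((((p · q) ⇔ p) · (p · q)) ⇒ (p · ((q · p) ⇒ p))) ⇒ (¬(((q · p) + (p · p)) + (q + q)) · ((q ⇒ q) + ((q ⇒ p) · ¬q))) = 1/2 ⇒ 1/2 = 1/2
¬p = ¬1/2 = 1/2
p · p = 1/2 · 1/2 = 1/2
q ⇒ (p · p) = 1/2 ⇒ 1/2 = 1/2
¬p ⇔ (q ⇒ (p · p)) = 1/2 ⇔ 1/2 = 1/2
q ⇒ q = 1/2 ⇒ 1/2 = 1/2
q · (q ⇒ q) = 1/2 · 1/2 = 1/2
¬(q · (q ⇒ q)) = ¬1/2 = 1/2
(¬p ⇔ (q ⇒ (p · p))) · ¬(q · (q ⇒ q)) = 1/2 · 1/2 = 1/2
q · q = 1/2 · 1/2 = 1/2
p ⇔ q = 1/2 ⇔ 1/2 = 1/2
(q · q) · (p ⇔ q) = 1/2 · 1/2 = 1/2
¬((q · q) · (p ⇔ q)) = ¬1/2 = 1/2
p ⇒ p = 1/2 ⇒ 1/2 = 1/2
q + (p ⇒ p) = 1/2 + 1/2 = 1/2
p ⇔ p = 1/2 ⇔ 1/2 = 1/2
(q + (p ⇒ p)) · (p ⇔ p) = 1/2 · 1/2 = 1/2
¬((q + (p ⇒ p)) · (p ⇔ p)) = ¬1/2 = 1/2
¬((q · q) · (p ⇔ q)) + ¬((q + (p ⇒ p)) · (p ⇔ p)) = 1/2 + 1/2 = 1/2
((¬p ⇔ (q ⇒ (p · p))) · ¬(q · (q ⇒ q))) + (¬((q · q) · (p ⇔ q)) + ¬((q + (p ⇒ p)) · (p ⇔ p))) = 1/2 + 1/2 = 1/2
(((((p · q) ⇔ p) · (p · q)) ⇒ (p · ((q · p) ⇒ p))) ⇒ (¬(((q · p) + (p · p)) + (q + q)) · ((q ⇒ q) + ((q ⇒ p) · ¬q)))) ⇔ (((¬p ⇔ (q ⇒ (p · p))) · ¬(q · (q ⇒ q))) + (¬((q · q) · (p ⇔ q)) + ¬((q + (p ⇒ p)) · (p ⇔ p)))) = 1/2 ⇔ 1/2 = 1/2

1/2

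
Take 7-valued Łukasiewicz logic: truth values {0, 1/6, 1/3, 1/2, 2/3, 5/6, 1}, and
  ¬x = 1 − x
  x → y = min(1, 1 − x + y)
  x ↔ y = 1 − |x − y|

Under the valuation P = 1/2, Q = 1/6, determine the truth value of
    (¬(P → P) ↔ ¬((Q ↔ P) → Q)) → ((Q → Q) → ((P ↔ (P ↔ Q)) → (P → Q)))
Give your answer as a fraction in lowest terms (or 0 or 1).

1

P → P = 1/2 → 1/2 = 1
¬(P → P) = ¬1 = 0
Q ↔ P = 1/6 ↔ 1/2 = 2/3
(Q ↔ P) → Q = 2/3 → 1/6 = 1/2
¬((Q ↔ P) → Q) = ¬1/2 = 1/2
¬(P → P) ↔ ¬((Q ↔ P) → Q) = 0 ↔ 1/2 = 1/2
Q → Q = 1/6 → 1/6 = 1
P ↔ Q = 1/2 ↔ 1/6 = 2/3
P ↔ (P ↔ Q) = 1/2 ↔ 2/3 = 5/6
P → Q = 1/2 → 1/6 = 2/3
(P ↔ (P ↔ Q)) → (P → Q) = 5/6 → 2/3 = 5/6
(Q → Q) → ((P ↔ (P ↔ Q)) → (P → Q)) = 1 → 5/6 = 5/6
(¬(P → P) ↔ ¬((Q ↔ P) → Q)) → ((Q → Q) → ((P ↔ (P ↔ Q)) → (P → Q))) = 1/2 → 5/6 = 1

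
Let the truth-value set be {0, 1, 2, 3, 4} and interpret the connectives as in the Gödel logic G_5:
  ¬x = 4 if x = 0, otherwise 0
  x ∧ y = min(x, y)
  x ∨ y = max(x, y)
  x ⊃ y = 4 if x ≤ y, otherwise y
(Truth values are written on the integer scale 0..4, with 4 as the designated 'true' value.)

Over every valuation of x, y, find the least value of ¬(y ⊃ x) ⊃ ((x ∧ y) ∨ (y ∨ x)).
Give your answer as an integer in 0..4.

Take x = 0, y = 1:
y ⊃ x = 1 ⊃ 0 = 0
¬(y ⊃ x) = ¬0 = 4
x ∧ y = 0 ∧ 1 = 0
y ∨ x = 1 ∨ 0 = 1
(x ∧ y) ∨ (y ∨ x) = 0 ∨ 1 = 1
¬(y ⊃ x) ⊃ ((x ∧ y) ∨ (y ∨ x)) = 4 ⊃ 1 = 1
No assignment yields a value below 1, so this is the minimum.

1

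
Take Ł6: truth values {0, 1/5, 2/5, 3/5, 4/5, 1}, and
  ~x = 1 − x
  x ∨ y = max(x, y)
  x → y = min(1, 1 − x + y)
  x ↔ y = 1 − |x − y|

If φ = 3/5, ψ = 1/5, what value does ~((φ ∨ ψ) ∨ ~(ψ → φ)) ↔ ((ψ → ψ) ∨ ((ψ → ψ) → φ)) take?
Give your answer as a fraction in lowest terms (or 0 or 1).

φ ∨ ψ = 3/5 ∨ 1/5 = 3/5
ψ → φ = 1/5 → 3/5 = 1
~(ψ → φ) = ~1 = 0
(φ ∨ ψ) ∨ ~(ψ → φ) = 3/5 ∨ 0 = 3/5
~((φ ∨ ψ) ∨ ~(ψ → φ)) = ~3/5 = 2/5
ψ → ψ = 1/5 → 1/5 = 1
ψ → ψ = 1/5 → 1/5 = 1
(ψ → ψ) → φ = 1 → 3/5 = 3/5
(ψ → ψ) ∨ ((ψ → ψ) → φ) = 1 ∨ 3/5 = 1
~((φ ∨ ψ) ∨ ~(ψ → φ)) ↔ ((ψ → ψ) ∨ ((ψ → ψ) → φ)) = 2/5 ↔ 1 = 2/5

2/5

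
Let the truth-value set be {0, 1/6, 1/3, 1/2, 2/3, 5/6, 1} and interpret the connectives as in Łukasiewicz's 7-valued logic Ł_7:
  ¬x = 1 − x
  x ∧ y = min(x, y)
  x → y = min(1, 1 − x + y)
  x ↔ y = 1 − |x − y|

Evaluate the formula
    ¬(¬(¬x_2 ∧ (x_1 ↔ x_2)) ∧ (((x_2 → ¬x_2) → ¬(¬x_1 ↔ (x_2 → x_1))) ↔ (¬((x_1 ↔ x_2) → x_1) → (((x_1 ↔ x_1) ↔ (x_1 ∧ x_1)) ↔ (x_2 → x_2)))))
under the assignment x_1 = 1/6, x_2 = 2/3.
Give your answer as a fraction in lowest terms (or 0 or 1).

¬x_2 = ¬2/3 = 1/3
x_1 ↔ x_2 = 1/6 ↔ 2/3 = 1/2
¬x_2 ∧ (x_1 ↔ x_2) = 1/3 ∧ 1/2 = 1/3
¬(¬x_2 ∧ (x_1 ↔ x_2)) = ¬1/3 = 2/3
¬x_2 = ¬2/3 = 1/3
x_2 → ¬x_2 = 2/3 → 1/3 = 2/3
¬x_1 = ¬1/6 = 5/6
x_2 → x_1 = 2/3 → 1/6 = 1/2
¬x_1 ↔ (x_2 → x_1) = 5/6 ↔ 1/2 = 2/3
¬(¬x_1 ↔ (x_2 → x_1)) = ¬2/3 = 1/3
(x_2 → ¬x_2) → ¬(¬x_1 ↔ (x_2 → x_1)) = 2/3 → 1/3 = 2/3
x_1 ↔ x_2 = 1/6 ↔ 2/3 = 1/2
(x_1 ↔ x_2) → x_1 = 1/2 → 1/6 = 2/3
¬((x_1 ↔ x_2) → x_1) = ¬2/3 = 1/3
x_1 ↔ x_1 = 1/6 ↔ 1/6 = 1
x_1 ∧ x_1 = 1/6 ∧ 1/6 = 1/6
(x_1 ↔ x_1) ↔ (x_1 ∧ x_1) = 1 ↔ 1/6 = 1/6
x_2 → x_2 = 2/3 → 2/3 = 1
((x_1 ↔ x_1) ↔ (x_1 ∧ x_1)) ↔ (x_2 → x_2) = 1/6 ↔ 1 = 1/6
¬((x_1 ↔ x_2) → x_1) → (((x_1 ↔ x_1) ↔ (x_1 ∧ x_1)) ↔ (x_2 → x_2)) = 1/3 → 1/6 = 5/6
((x_2 → ¬x_2) → ¬(¬x_1 ↔ (x_2 → x_1))) ↔ (¬((x_1 ↔ x_2) → x_1) → (((x_1 ↔ x_1) ↔ (x_1 ∧ x_1)) ↔ (x_2 → x_2))) = 2/3 ↔ 5/6 = 5/6
¬(¬x_2 ∧ (x_1 ↔ x_2)) ∧ (((x_2 → ¬x_2) → ¬(¬x_1 ↔ (x_2 → x_1))) ↔ (¬((x_1 ↔ x_2) → x_1) → (((x_1 ↔ x_1) ↔ (x_1 ∧ x_1)) ↔ (x_2 → x_2)))) = 2/3 ∧ 5/6 = 2/3
¬(¬(¬x_2 ∧ (x_1 ↔ x_2)) ∧ (((x_2 → ¬x_2) → ¬(¬x_1 ↔ (x_2 → x_1))) ↔ (¬((x_1 ↔ x_2) → x_1) → (((x_1 ↔ x_1) ↔ (x_1 ∧ x_1)) ↔ (x_2 → x_2))))) = ¬2/3 = 1/3

1/3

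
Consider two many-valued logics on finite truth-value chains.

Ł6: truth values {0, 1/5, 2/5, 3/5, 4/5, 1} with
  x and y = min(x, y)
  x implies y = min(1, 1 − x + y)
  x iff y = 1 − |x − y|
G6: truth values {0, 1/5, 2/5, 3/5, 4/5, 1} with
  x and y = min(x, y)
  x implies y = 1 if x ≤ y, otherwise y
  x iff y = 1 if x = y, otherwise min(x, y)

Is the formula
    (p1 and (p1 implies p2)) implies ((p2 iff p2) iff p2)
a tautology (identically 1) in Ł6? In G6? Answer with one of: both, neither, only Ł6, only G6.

only G6

In Ł6: at p1 = 1/5, p2 = 0 the value is 4/5 — not a tautology.
In G6: every assignment gives 1 — tautology.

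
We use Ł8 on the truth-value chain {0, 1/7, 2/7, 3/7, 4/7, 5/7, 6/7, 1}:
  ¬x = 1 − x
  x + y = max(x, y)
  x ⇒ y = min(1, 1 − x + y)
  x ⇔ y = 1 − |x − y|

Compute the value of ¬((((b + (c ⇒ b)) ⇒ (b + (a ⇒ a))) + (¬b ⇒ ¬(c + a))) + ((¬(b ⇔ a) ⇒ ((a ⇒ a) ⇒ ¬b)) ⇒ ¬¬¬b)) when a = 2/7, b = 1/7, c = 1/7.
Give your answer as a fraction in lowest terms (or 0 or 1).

c ⇒ b = 1/7 ⇒ 1/7 = 1
b + (c ⇒ b) = 1/7 + 1 = 1
a ⇒ a = 2/7 ⇒ 2/7 = 1
b + (a ⇒ a) = 1/7 + 1 = 1
(b + (c ⇒ b)) ⇒ (b + (a ⇒ a)) = 1 ⇒ 1 = 1
¬b = ¬1/7 = 6/7
c + a = 1/7 + 2/7 = 2/7
¬(c + a) = ¬2/7 = 5/7
¬b ⇒ ¬(c + a) = 6/7 ⇒ 5/7 = 6/7
((b + (c ⇒ b)) ⇒ (b + (a ⇒ a))) + (¬b ⇒ ¬(c + a)) = 1 + 6/7 = 1
b ⇔ a = 1/7 ⇔ 2/7 = 6/7
¬(b ⇔ a) = ¬6/7 = 1/7
a ⇒ a = 2/7 ⇒ 2/7 = 1
¬b = ¬1/7 = 6/7
(a ⇒ a) ⇒ ¬b = 1 ⇒ 6/7 = 6/7
¬(b ⇔ a) ⇒ ((a ⇒ a) ⇒ ¬b) = 1/7 ⇒ 6/7 = 1
¬b = ¬1/7 = 6/7
¬¬b = ¬6/7 = 1/7
¬¬¬b = ¬1/7 = 6/7
(¬(b ⇔ a) ⇒ ((a ⇒ a) ⇒ ¬b)) ⇒ ¬¬¬b = 1 ⇒ 6/7 = 6/7
(((b + (c ⇒ b)) ⇒ (b + (a ⇒ a))) + (¬b ⇒ ¬(c + a))) + ((¬(b ⇔ a) ⇒ ((a ⇒ a) ⇒ ¬b)) ⇒ ¬¬¬b) = 1 + 6/7 = 1
¬((((b + (c ⇒ b)) ⇒ (b + (a ⇒ a))) + (¬b ⇒ ¬(c + a))) + ((¬(b ⇔ a) ⇒ ((a ⇒ a) ⇒ ¬b)) ⇒ ¬¬¬b)) = ¬1 = 0

0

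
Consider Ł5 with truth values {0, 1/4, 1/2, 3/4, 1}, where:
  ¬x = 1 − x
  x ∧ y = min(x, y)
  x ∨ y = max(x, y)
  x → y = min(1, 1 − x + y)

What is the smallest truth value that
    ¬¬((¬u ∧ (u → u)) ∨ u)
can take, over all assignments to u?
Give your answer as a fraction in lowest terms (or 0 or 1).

Take u = 1/2:
¬u = ¬1/2 = 1/2
u → u = 1/2 → 1/2 = 1
¬u ∧ (u → u) = 1/2 ∧ 1 = 1/2
(¬u ∧ (u → u)) ∨ u = 1/2 ∨ 1/2 = 1/2
¬((¬u ∧ (u → u)) ∨ u) = ¬1/2 = 1/2
¬¬((¬u ∧ (u → u)) ∨ u) = ¬1/2 = 1/2
No assignment yields a value below 1/2, so this is the minimum.

1/2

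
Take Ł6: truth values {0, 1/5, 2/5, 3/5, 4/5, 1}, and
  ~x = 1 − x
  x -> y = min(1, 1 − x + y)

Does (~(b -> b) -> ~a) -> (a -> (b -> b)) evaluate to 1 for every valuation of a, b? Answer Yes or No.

Yes

At a = 2/5, b = 1, for instance:
b -> b = 1 -> 1 = 1
~(b -> b) = ~1 = 0
~a = ~2/5 = 3/5
~(b -> b) -> ~a = 0 -> 3/5 = 1
a -> (b -> b) = 2/5 -> 1 = 1
(~(b -> b) -> ~a) -> (a -> (b -> b)) = 1 -> 1 = 1
and checking the remaining 35 assignments likewise gives ≥ 1 in every case.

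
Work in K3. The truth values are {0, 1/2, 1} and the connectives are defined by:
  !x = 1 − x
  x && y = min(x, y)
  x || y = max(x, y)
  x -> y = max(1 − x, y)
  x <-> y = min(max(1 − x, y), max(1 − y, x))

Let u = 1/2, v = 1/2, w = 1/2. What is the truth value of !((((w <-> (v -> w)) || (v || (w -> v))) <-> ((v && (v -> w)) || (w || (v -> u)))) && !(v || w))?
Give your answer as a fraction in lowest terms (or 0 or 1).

v -> w = 1/2 -> 1/2 = 1/2
w <-> (v -> w) = 1/2 <-> 1/2 = 1/2
w -> v = 1/2 -> 1/2 = 1/2
v || (w -> v) = 1/2 || 1/2 = 1/2
(w <-> (v -> w)) || (v || (w -> v)) = 1/2 || 1/2 = 1/2
v -> w = 1/2 -> 1/2 = 1/2
v && (v -> w) = 1/2 && 1/2 = 1/2
v -> u = 1/2 -> 1/2 = 1/2
w || (v -> u) = 1/2 || 1/2 = 1/2
(v && (v -> w)) || (w || (v -> u)) = 1/2 || 1/2 = 1/2
((w <-> (v -> w)) || (v || (w -> v))) <-> ((v && (v -> w)) || (w || (v -> u))) = 1/2 <-> 1/2 = 1/2
v || w = 1/2 || 1/2 = 1/2
!(v || w) = !1/2 = 1/2
(((w <-> (v -> w)) || (v || (w -> v))) <-> ((v && (v -> w)) || (w || (v -> u)))) && !(v || w) = 1/2 && 1/2 = 1/2
!((((w <-> (v -> w)) || (v || (w -> v))) <-> ((v && (v -> w)) || (w || (v -> u)))) && !(v || w)) = !1/2 = 1/2

1/2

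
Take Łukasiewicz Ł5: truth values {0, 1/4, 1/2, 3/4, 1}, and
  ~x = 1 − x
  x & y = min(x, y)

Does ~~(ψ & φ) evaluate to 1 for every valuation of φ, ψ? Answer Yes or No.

No

Counterexample: take φ = 0, ψ = 0.
ψ & φ = 0 & 0 = 0
~(ψ & φ) = ~0 = 1
~~(ψ & φ) = ~1 = 0
This gives 0 ≠ 1.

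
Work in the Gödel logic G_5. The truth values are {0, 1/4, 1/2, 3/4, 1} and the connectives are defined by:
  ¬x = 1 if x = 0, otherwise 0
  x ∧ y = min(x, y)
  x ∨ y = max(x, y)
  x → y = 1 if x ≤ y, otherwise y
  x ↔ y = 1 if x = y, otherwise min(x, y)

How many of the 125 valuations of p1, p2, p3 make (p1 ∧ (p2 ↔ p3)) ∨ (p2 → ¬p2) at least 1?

29

value 1: 29 assignments (counts)
value 3/4: 8 assignments
value 1/2: 18 assignments
value 1/4: 34 assignments
value 0: 36 assignments
So 29 of the 125 assignments meet the threshold.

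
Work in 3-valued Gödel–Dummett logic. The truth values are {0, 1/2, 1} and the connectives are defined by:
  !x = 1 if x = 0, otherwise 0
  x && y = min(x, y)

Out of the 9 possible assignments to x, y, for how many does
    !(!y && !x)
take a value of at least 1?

x = 0, y = 0 ↦ 0  <
x = 0, y = 1/2 ↦ 1  ≥
x = 0, y = 1 ↦ 1  ≥
x = 1/2, y = 0 ↦ 1  ≥
x = 1/2, y = 1/2 ↦ 1  ≥
x = 1/2, y = 1 ↦ 1  ≥
x = 1, y = 0 ↦ 1  ≥
x = 1, y = 1/2 ↦ 1  ≥
x = 1, y = 1 ↦ 1  ≥
So 8 of the 9 assignments meet the threshold.

8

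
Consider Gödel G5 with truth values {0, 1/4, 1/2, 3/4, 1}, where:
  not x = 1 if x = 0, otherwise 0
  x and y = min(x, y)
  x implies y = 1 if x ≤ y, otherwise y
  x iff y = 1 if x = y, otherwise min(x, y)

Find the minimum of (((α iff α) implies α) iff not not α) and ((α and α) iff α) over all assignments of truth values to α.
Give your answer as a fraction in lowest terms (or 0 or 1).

Take α = 1/4:
α iff α = 1/4 iff 1/4 = 1
(α iff α) implies α = 1 implies 1/4 = 1/4
not α = not 1/4 = 0
not not α = not 0 = 1
((α iff α) implies α) iff not not α = 1/4 iff 1 = 1/4
α and α = 1/4 and 1/4 = 1/4
(α and α) iff α = 1/4 iff 1/4 = 1
(((α iff α) implies α) iff not not α) and ((α and α) iff α) = 1/4 and 1 = 1/4
No assignment yields a value below 1/4, so this is the minimum.

1/4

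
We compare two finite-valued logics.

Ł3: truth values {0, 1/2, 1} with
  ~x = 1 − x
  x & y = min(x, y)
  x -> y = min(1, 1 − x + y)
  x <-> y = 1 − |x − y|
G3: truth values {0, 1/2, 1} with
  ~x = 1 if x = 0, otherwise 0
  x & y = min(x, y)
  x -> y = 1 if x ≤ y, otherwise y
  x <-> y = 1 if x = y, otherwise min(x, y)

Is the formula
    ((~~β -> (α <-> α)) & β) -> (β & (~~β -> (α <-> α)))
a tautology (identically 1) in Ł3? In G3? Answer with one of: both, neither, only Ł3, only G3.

both

In Ł3: every assignment gives 1 — tautology.
In G3: every assignment gives 1 — tautology.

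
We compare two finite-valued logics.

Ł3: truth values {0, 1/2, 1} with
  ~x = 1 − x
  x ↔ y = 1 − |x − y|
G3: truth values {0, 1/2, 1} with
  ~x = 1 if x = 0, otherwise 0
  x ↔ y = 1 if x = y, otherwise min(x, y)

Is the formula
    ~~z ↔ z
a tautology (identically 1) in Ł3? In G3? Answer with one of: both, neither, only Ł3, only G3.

only Ł3

In Ł3: every assignment gives 1 — tautology.
In G3: at z = 1/2 the value is 1/2 — not a tautology.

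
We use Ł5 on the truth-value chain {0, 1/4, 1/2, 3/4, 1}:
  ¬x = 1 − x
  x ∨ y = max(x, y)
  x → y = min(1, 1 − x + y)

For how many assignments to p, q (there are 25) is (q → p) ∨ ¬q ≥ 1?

value 1: 15 assignments (counts)
value 3/4: 4 assignments
value 1/2: 3 assignments
value 1/4: 2 assignments
value 0: 1 assignment
So 15 of the 25 assignments meet the threshold.

15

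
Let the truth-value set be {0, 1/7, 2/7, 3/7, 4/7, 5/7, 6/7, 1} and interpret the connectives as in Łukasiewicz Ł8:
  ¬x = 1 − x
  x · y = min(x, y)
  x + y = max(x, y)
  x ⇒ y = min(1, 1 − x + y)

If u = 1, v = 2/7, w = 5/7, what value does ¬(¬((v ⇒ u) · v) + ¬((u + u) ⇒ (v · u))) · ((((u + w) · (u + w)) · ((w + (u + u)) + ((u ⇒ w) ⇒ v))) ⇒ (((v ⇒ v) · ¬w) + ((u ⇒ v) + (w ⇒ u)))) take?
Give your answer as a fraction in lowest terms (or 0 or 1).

v ⇒ u = 2/7 ⇒ 1 = 1
(v ⇒ u) · v = 1 · 2/7 = 2/7
¬((v ⇒ u) · v) = ¬2/7 = 5/7
u + u = 1 + 1 = 1
v · u = 2/7 · 1 = 2/7
(u + u) ⇒ (v · u) = 1 ⇒ 2/7 = 2/7
¬((u + u) ⇒ (v · u)) = ¬2/7 = 5/7
¬((v ⇒ u) · v) + ¬((u + u) ⇒ (v · u)) = 5/7 + 5/7 = 5/7
¬(¬((v ⇒ u) · v) + ¬((u + u) ⇒ (v · u))) = ¬5/7 = 2/7
u + w = 1 + 5/7 = 1
u + w = 1 + 5/7 = 1
(u + w) · (u + w) = 1 · 1 = 1
u + u = 1 + 1 = 1
w + (u + u) = 5/7 + 1 = 1
u ⇒ w = 1 ⇒ 5/7 = 5/7
(u ⇒ w) ⇒ v = 5/7 ⇒ 2/7 = 4/7
(w + (u + u)) + ((u ⇒ w) ⇒ v) = 1 + 4/7 = 1
((u + w) · (u + w)) · ((w + (u + u)) + ((u ⇒ w) ⇒ v)) = 1 · 1 = 1
v ⇒ v = 2/7 ⇒ 2/7 = 1
¬w = ¬5/7 = 2/7
(v ⇒ v) · ¬w = 1 · 2/7 = 2/7
u ⇒ v = 1 ⇒ 2/7 = 2/7
w ⇒ u = 5/7 ⇒ 1 = 1
(u ⇒ v) + (w ⇒ u) = 2/7 + 1 = 1
((v ⇒ v) · ¬w) + ((u ⇒ v) + (w ⇒ u)) = 2/7 + 1 = 1
(((u + w) · (u + w)) · ((w + (u + u)) + ((u ⇒ w) ⇒ v))) ⇒ (((v ⇒ v) · ¬w) + ((u ⇒ v) + (w ⇒ u))) = 1 ⇒ 1 = 1
¬(¬((v ⇒ u) · v) + ¬((u + u) ⇒ (v · u))) · ((((u + w) · (u + w)) · ((w + (u + u)) + ((u ⇒ w) ⇒ v))) ⇒ (((v ⇒ v) · ¬w) + ((u ⇒ v) + (w ⇒ u)))) = 2/7 · 1 = 2/7

2/7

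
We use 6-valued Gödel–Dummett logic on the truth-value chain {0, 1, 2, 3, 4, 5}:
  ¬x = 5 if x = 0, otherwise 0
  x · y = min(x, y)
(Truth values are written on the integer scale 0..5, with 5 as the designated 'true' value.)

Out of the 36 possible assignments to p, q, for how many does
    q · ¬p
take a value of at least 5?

1

value 5: 1 assignment (counts)
value 4: 1 assignment
value 3: 1 assignment
value 2: 1 assignment
value 1: 1 assignment
value 0: 31 assignments
So 1 of the 36 assignments meets the threshold.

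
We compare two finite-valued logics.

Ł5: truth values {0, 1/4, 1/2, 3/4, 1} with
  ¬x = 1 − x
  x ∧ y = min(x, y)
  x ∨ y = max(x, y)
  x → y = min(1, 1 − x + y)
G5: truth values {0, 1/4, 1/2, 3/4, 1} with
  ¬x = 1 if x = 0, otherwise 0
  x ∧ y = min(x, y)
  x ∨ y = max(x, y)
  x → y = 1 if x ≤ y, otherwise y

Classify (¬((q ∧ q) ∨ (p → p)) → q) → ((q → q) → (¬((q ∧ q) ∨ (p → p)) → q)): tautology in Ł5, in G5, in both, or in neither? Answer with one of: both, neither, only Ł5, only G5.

In Ł5: every assignment gives 1 — tautology.
In G5: every assignment gives 1 — tautology.

both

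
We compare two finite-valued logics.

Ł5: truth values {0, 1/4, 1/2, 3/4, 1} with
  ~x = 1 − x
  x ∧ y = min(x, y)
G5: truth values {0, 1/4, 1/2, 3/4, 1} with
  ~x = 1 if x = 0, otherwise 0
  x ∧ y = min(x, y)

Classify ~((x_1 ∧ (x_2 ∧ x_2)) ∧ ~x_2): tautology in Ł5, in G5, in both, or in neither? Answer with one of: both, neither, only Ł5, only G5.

only G5

In Ł5: at x_1 = 1/4, x_2 = 1/4 the value is 3/4 — not a tautology.
In G5: every assignment gives 1 — tautology.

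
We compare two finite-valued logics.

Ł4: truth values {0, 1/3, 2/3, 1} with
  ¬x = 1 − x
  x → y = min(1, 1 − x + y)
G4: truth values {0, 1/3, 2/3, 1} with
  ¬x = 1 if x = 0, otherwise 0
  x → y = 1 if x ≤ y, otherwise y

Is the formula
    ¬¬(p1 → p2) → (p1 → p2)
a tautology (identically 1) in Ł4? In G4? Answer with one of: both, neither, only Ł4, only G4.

In Ł4: every assignment gives 1 — tautology.
In G4: at p1 = 2/3, p2 = 1/3 the value is 1/3 — not a tautology.

only Ł4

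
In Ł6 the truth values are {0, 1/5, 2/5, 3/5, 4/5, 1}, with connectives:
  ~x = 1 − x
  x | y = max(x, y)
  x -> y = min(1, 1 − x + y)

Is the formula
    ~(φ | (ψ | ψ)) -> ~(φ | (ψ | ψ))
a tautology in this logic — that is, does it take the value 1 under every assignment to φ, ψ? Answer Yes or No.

Yes

At φ = 2/5, ψ = 4/5, for instance:
ψ | ψ = 4/5 | 4/5 = 4/5
φ | (ψ | ψ) = 2/5 | 4/5 = 4/5
~(φ | (ψ | ψ)) = ~4/5 = 1/5
~(φ | (ψ | ψ)) -> ~(φ | (ψ | ψ)) = 1/5 -> 1/5 = 1
and checking the remaining 35 assignments likewise gives ≥ 1 in every case.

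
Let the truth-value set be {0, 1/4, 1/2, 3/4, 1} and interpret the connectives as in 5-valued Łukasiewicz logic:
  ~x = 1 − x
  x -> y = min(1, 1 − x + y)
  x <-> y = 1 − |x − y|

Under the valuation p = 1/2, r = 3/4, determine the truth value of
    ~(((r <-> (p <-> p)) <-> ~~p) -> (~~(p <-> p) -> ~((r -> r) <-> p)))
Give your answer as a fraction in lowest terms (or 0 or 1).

1/4

p <-> p = 1/2 <-> 1/2 = 1
r <-> (p <-> p) = 3/4 <-> 1 = 3/4
~p = ~1/2 = 1/2
~~p = ~1/2 = 1/2
(r <-> (p <-> p)) <-> ~~p = 3/4 <-> 1/2 = 3/4
p <-> p = 1/2 <-> 1/2 = 1
~(p <-> p) = ~1 = 0
~~(p <-> p) = ~0 = 1
r -> r = 3/4 -> 3/4 = 1
(r -> r) <-> p = 1 <-> 1/2 = 1/2
~((r -> r) <-> p) = ~1/2 = 1/2
~~(p <-> p) -> ~((r -> r) <-> p) = 1 -> 1/2 = 1/2
((r <-> (p <-> p)) <-> ~~p) -> (~~(p <-> p) -> ~((r -> r) <-> p)) = 3/4 -> 1/2 = 3/4
~(((r <-> (p <-> p)) <-> ~~p) -> (~~(p <-> p) -> ~((r -> r) <-> p))) = ~3/4 = 1/4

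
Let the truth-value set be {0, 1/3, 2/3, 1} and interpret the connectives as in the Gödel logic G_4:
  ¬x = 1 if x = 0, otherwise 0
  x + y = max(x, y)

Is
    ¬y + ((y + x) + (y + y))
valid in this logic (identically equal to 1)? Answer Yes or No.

No

Counterexample: take x = 0, y = 1/3.
¬y = ¬1/3 = 0
y + x = 1/3 + 0 = 1/3
y + y = 1/3 + 1/3 = 1/3
(y + x) + (y + y) = 1/3 + 1/3 = 1/3
¬y + ((y + x) + (y + y)) = 0 + 1/3 = 1/3
This gives 1/3 ≠ 1.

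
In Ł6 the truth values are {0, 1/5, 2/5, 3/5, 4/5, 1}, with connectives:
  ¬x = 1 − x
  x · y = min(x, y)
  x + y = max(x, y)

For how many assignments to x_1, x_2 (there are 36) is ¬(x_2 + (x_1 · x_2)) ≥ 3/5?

value 1: 6 assignments (counts)
value 4/5: 6 assignments (counts)
value 3/5: 6 assignments (counts)
value 2/5: 6 assignments
value 1/5: 6 assignments
value 0: 6 assignments
So 18 of the 36 assignments meet the threshold.

18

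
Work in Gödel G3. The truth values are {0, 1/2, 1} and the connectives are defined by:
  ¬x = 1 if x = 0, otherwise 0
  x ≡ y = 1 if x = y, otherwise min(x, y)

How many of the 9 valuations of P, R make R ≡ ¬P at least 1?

3

P = 0, R = 0 ↦ 0  <
P = 0, R = 1/2 ↦ 1/2  <
P = 0, R = 1 ↦ 1  ≥
P = 1/2, R = 0 ↦ 1  ≥
P = 1/2, R = 1/2 ↦ 0  <
P = 1/2, R = 1 ↦ 0  <
P = 1, R = 0 ↦ 1  ≥
P = 1, R = 1/2 ↦ 0  <
P = 1, R = 1 ↦ 0  <
So 3 of the 9 assignments meet the threshold.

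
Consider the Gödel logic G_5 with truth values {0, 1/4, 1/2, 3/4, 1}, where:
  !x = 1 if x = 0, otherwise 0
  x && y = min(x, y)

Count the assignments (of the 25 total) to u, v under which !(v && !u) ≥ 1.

value 1: 21 assignments (counts)
value 0: 4 assignments
So 21 of the 25 assignments meet the threshold.

21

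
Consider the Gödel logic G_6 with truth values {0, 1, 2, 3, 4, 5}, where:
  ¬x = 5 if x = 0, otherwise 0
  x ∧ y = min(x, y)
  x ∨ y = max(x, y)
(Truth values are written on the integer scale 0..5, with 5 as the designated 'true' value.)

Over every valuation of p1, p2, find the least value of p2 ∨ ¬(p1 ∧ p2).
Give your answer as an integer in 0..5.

Take p1 = 1, p2 = 1:
p1 ∧ p2 = 1 ∧ 1 = 1
¬(p1 ∧ p2) = ¬1 = 0
p2 ∨ ¬(p1 ∧ p2) = 1 ∨ 0 = 1
No assignment yields a value below 1, so this is the minimum.

1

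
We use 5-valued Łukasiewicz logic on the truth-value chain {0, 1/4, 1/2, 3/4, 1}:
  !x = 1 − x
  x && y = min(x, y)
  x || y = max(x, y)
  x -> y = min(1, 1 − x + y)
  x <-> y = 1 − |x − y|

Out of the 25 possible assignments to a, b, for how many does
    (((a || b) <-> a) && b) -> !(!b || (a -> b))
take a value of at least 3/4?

15

value 1: 10 assignments (counts)
value 3/4: 5 assignments (counts)
value 1/2: 6 assignments
value 1/4: 3 assignments
value 0: 1 assignment
So 15 of the 25 assignments meet the threshold.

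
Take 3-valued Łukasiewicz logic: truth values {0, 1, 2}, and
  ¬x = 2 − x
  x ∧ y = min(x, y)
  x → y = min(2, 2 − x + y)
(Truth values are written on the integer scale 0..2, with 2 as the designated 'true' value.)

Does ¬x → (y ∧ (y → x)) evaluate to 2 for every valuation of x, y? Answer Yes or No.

Counterexample: take x = 0, y = 0.
¬x = ¬0 = 2
y → x = 0 → 0 = 2
y ∧ (y → x) = 0 ∧ 2 = 0
¬x → (y ∧ (y → x)) = 2 → 0 = 0
This gives 0 ≠ 2.

No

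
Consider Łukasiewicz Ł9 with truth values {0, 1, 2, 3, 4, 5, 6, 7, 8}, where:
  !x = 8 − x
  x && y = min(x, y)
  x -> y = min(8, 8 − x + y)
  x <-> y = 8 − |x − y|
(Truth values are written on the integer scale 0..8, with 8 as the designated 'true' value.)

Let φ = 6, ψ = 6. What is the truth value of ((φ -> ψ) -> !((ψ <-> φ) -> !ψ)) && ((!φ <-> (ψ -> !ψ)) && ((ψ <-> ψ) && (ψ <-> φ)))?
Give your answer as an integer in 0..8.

φ -> ψ = 6 -> 6 = 8
ψ <-> φ = 6 <-> 6 = 8
!ψ = !6 = 2
(ψ <-> φ) -> !ψ = 8 -> 2 = 2
!((ψ <-> φ) -> !ψ) = !2 = 6
(φ -> ψ) -> !((ψ <-> φ) -> !ψ) = 8 -> 6 = 6
!φ = !6 = 2
!ψ = !6 = 2
ψ -> !ψ = 6 -> 2 = 4
!φ <-> (ψ -> !ψ) = 2 <-> 4 = 6
ψ <-> ψ = 6 <-> 6 = 8
ψ <-> φ = 6 <-> 6 = 8
(ψ <-> ψ) && (ψ <-> φ) = 8 && 8 = 8
(!φ <-> (ψ -> !ψ)) && ((ψ <-> ψ) && (ψ <-> φ)) = 6 && 8 = 6
((φ -> ψ) -> !((ψ <-> φ) -> !ψ)) && ((!φ <-> (ψ -> !ψ)) && ((ψ <-> ψ) && (ψ <-> φ))) = 6 && 6 = 6

6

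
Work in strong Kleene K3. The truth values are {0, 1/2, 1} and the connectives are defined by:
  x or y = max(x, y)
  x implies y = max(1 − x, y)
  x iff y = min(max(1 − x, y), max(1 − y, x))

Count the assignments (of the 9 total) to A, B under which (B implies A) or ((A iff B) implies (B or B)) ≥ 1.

A = 0, B = 0 ↦ 1  ≥
A = 0, B = 1/2 ↦ 1/2  <
A = 0, B = 1 ↦ 1  ≥
A = 1/2, B = 0 ↦ 1  ≥
A = 1/2, B = 1/2 ↦ 1/2  <
A = 1/2, B = 1 ↦ 1  ≥
A = 1, B = 0 ↦ 1  ≥
A = 1, B = 1/2 ↦ 1  ≥
A = 1, B = 1 ↦ 1  ≥
So 7 of the 9 assignments meet the threshold.

7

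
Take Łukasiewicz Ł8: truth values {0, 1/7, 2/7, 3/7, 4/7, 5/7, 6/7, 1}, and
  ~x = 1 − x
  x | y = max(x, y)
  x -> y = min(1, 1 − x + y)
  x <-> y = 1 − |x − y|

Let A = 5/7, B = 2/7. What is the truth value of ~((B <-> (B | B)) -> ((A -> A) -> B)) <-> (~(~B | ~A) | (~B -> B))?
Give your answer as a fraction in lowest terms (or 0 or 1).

B | B = 2/7 | 2/7 = 2/7
B <-> (B | B) = 2/7 <-> 2/7 = 1
A -> A = 5/7 -> 5/7 = 1
(A -> A) -> B = 1 -> 2/7 = 2/7
(B <-> (B | B)) -> ((A -> A) -> B) = 1 -> 2/7 = 2/7
~((B <-> (B | B)) -> ((A -> A) -> B)) = ~2/7 = 5/7
~B = ~2/7 = 5/7
~A = ~5/7 = 2/7
~B | ~A = 5/7 | 2/7 = 5/7
~(~B | ~A) = ~5/7 = 2/7
~B = ~2/7 = 5/7
~B -> B = 5/7 -> 2/7 = 4/7
~(~B | ~A) | (~B -> B) = 2/7 | 4/7 = 4/7
~((B <-> (B | B)) -> ((A -> A) -> B)) <-> (~(~B | ~A) | (~B -> B)) = 5/7 <-> 4/7 = 6/7

6/7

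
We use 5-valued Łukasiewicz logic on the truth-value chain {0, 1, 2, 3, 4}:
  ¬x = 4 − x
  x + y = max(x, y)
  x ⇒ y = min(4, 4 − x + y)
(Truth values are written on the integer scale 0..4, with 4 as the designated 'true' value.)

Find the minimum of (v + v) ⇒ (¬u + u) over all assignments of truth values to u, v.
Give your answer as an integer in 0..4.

2

Take u = 2, v = 4:
v + v = 4 + 4 = 4
¬u = ¬2 = 2
¬u + u = 2 + 2 = 2
(v + v) ⇒ (¬u + u) = 4 ⇒ 2 = 2
No assignment yields a value below 2, so this is the minimum.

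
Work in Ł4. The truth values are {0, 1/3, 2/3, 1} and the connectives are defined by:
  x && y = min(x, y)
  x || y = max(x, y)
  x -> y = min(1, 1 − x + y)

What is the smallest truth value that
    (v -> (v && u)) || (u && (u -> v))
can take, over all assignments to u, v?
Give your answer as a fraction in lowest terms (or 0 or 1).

Take u = 0, v = 1:
v && u = 1 && 0 = 0
v -> (v && u) = 1 -> 0 = 0
u -> v = 0 -> 1 = 1
u && (u -> v) = 0 && 1 = 0
(v -> (v && u)) || (u && (u -> v)) = 0 || 0 = 0
No assignment yields a value below 0, so this is the minimum.

0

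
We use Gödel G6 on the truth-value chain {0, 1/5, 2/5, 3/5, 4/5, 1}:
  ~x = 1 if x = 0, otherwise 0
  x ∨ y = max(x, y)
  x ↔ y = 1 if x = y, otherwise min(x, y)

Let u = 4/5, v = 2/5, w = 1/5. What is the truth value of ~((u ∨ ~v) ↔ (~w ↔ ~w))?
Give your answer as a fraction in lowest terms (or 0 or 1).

0

~v = ~2/5 = 0
u ∨ ~v = 4/5 ∨ 0 = 4/5
~w = ~1/5 = 0
~w = ~1/5 = 0
~w ↔ ~w = 0 ↔ 0 = 1
(u ∨ ~v) ↔ (~w ↔ ~w) = 4/5 ↔ 1 = 4/5
~((u ∨ ~v) ↔ (~w ↔ ~w)) = ~4/5 = 0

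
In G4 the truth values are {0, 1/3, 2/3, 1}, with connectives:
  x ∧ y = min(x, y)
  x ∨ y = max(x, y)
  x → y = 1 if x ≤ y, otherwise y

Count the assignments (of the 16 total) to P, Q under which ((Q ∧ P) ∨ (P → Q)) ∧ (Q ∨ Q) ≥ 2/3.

8

P = 0, Q = 0 ↦ 0  <
P = 0, Q = 1/3 ↦ 1/3  <
P = 0, Q = 2/3 ↦ 2/3  ≥
P = 0, Q = 1 ↦ 1  ≥
P = 1/3, Q = 0 ↦ 0  <
P = 1/3, Q = 1/3 ↦ 1/3  <
P = 1/3, Q = 2/3 ↦ 2/3  ≥
P = 1/3, Q = 1 ↦ 1  ≥
P = 2/3, Q = 0 ↦ 0  <
P = 2/3, Q = 1/3 ↦ 1/3  <
P = 2/3, Q = 2/3 ↦ 2/3  ≥
P = 2/3, Q = 1 ↦ 1  ≥
P = 1, Q = 0 ↦ 0  <
P = 1, Q = 1/3 ↦ 1/3  <
P = 1, Q = 2/3 ↦ 2/3  ≥
P = 1, Q = 1 ↦ 1  ≥
So 8 of the 16 assignments meet the threshold.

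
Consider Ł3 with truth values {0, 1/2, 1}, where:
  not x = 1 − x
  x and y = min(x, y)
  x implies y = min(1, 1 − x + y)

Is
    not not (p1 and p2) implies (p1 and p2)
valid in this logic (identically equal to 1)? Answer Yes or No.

Yes

p1 = 0, p2 = 0 ↦ 1
p1 = 0, p2 = 1/2 ↦ 1
p1 = 0, p2 = 1 ↦ 1
p1 = 1/2, p2 = 0 ↦ 1
p1 = 1/2, p2 = 1/2 ↦ 1
p1 = 1/2, p2 = 1 ↦ 1
p1 = 1, p2 = 0 ↦ 1
p1 = 1, p2 = 1/2 ↦ 1
p1 = 1, p2 = 1 ↦ 1
Every assignment gives a value ≥ 1.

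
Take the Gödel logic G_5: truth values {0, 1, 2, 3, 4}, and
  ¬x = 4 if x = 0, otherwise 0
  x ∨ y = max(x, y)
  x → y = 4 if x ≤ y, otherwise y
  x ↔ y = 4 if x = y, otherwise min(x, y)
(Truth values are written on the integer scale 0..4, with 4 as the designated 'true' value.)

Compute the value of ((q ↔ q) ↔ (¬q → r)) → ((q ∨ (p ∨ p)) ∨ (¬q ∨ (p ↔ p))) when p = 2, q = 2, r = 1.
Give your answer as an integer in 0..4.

q ↔ q = 2 ↔ 2 = 4
¬q = ¬2 = 0
¬q → r = 0 → 1 = 4
(q ↔ q) ↔ (¬q → r) = 4 ↔ 4 = 4
p ∨ p = 2 ∨ 2 = 2
q ∨ (p ∨ p) = 2 ∨ 2 = 2
¬q = ¬2 = 0
p ↔ p = 2 ↔ 2 = 4
¬q ∨ (p ↔ p) = 0 ∨ 4 = 4
(q ∨ (p ∨ p)) ∨ (¬q ∨ (p ↔ p)) = 2 ∨ 4 = 4
((q ↔ q) ↔ (¬q → r)) → ((q ∨ (p ∨ p)) ∨ (¬q ∨ (p ↔ p))) = 4 → 4 = 4

4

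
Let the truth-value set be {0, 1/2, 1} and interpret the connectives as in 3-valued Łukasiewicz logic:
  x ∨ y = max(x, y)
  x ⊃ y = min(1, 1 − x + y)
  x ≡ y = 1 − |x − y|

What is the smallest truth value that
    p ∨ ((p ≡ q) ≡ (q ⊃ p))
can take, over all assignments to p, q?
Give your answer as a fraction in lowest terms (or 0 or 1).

Take p = 1/2, q = 0:
p ≡ q = 1/2 ≡ 0 = 1/2
q ⊃ p = 0 ⊃ 1/2 = 1
(p ≡ q) ≡ (q ⊃ p) = 1/2 ≡ 1 = 1/2
p ∨ ((p ≡ q) ≡ (q ⊃ p)) = 1/2 ∨ 1/2 = 1/2
No assignment yields a value below 1/2, so this is the minimum.

1/2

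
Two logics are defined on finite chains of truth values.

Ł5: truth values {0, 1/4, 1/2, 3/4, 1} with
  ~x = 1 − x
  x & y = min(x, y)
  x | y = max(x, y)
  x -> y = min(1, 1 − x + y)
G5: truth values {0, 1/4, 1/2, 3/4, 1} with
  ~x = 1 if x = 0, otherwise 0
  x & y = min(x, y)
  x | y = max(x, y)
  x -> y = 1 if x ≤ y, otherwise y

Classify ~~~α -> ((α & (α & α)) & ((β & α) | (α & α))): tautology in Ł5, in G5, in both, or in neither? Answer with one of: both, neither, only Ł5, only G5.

In Ł5: at α = 0, β = 0 the value is 0 — not a tautology.
In G5: at α = 0, β = 0 the value is 0 — not a tautology.

neither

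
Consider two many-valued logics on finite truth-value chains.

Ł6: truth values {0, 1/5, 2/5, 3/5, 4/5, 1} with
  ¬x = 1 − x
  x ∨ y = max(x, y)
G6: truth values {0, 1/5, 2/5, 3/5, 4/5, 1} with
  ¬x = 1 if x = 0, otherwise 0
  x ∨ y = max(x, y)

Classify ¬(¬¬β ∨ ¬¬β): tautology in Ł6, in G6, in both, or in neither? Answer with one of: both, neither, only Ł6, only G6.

neither

In Ł6: at β = 1/5 the value is 4/5 — not a tautology.
In G6: at β = 1/5 the value is 0 — not a tautology.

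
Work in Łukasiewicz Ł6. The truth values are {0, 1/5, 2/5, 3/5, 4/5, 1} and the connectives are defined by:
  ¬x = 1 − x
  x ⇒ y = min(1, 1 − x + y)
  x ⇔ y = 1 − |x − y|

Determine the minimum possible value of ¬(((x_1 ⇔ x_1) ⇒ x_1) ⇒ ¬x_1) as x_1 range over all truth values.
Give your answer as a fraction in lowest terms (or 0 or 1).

0

Take x_1 = 0:
x_1 ⇔ x_1 = 0 ⇔ 0 = 1
(x_1 ⇔ x_1) ⇒ x_1 = 1 ⇒ 0 = 0
¬x_1 = ¬0 = 1
((x_1 ⇔ x_1) ⇒ x_1) ⇒ ¬x_1 = 0 ⇒ 1 = 1
¬(((x_1 ⇔ x_1) ⇒ x_1) ⇒ ¬x_1) = ¬1 = 0
No assignment yields a value below 0, so this is the minimum.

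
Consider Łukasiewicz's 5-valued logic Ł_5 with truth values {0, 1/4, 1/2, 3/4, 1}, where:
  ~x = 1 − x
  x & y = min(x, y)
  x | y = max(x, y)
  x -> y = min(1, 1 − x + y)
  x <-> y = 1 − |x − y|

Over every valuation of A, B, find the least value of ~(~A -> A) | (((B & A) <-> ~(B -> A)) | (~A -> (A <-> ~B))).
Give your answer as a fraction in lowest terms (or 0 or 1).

Take A = 1/4, B = 1/4:
~A = ~1/4 = 3/4
~A -> A = 3/4 -> 1/4 = 1/2
~(~A -> A) = ~1/2 = 1/2
B & A = 1/4 & 1/4 = 1/4
B -> A = 1/4 -> 1/4 = 1
~(B -> A) = ~1 = 0
(B & A) <-> ~(B -> A) = 1/4 <-> 0 = 3/4
~A = ~1/4 = 3/4
~B = ~1/4 = 3/4
A <-> ~B = 1/4 <-> 3/4 = 1/2
~A -> (A <-> ~B) = 3/4 -> 1/2 = 3/4
((B & A) <-> ~(B -> A)) | (~A -> (A <-> ~B)) = 3/4 | 3/4 = 3/4
~(~A -> A) | (((B & A) <-> ~(B -> A)) | (~A -> (A <-> ~B))) = 1/2 | 3/4 = 3/4
No assignment yields a value below 3/4, so this is the minimum.

3/4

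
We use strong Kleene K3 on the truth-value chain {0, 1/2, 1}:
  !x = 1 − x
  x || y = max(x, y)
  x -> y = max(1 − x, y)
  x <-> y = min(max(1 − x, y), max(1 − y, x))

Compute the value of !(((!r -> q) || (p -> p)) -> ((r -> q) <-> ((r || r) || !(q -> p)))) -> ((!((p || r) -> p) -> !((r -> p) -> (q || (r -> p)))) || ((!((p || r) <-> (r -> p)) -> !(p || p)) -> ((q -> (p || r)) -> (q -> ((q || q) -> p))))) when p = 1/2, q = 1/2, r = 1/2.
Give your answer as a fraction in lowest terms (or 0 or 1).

!r = !1/2 = 1/2
!r -> q = 1/2 -> 1/2 = 1/2
p -> p = 1/2 -> 1/2 = 1/2
(!r -> q) || (p -> p) = 1/2 || 1/2 = 1/2
r -> q = 1/2 -> 1/2 = 1/2
r || r = 1/2 || 1/2 = 1/2
q -> p = 1/2 -> 1/2 = 1/2
!(q -> p) = !1/2 = 1/2
(r || r) || !(q -> p) = 1/2 || 1/2 = 1/2
(r -> q) <-> ((r || r) || !(q -> p)) = 1/2 <-> 1/2 = 1/2
((!r -> q) || (p -> p)) -> ((r -> q) <-> ((r || r) || !(q -> p))) = 1/2 -> 1/2 = 1/2
!(((!r -> q) || (p -> p)) -> ((r -> q) <-> ((r || r) || !(q -> p)))) = !1/2 = 1/2
p || r = 1/2 || 1/2 = 1/2
(p || r) -> p = 1/2 -> 1/2 = 1/2
!((p || r) -> p) = !1/2 = 1/2
r -> p = 1/2 -> 1/2 = 1/2
r -> p = 1/2 -> 1/2 = 1/2
q || (r -> p) = 1/2 || 1/2 = 1/2
(r -> p) -> (q || (r -> p)) = 1/2 -> 1/2 = 1/2
!((r -> p) -> (q || (r -> p))) = !1/2 = 1/2
!((p || r) -> p) -> !((r -> p) -> (q || (r -> p))) = 1/2 -> 1/2 = 1/2
p || r = 1/2 || 1/2 = 1/2
r -> p = 1/2 -> 1/2 = 1/2
(p || r) <-> (r -> p) = 1/2 <-> 1/2 = 1/2
!((p || r) <-> (r -> p)) = !1/2 = 1/2
p || p = 1/2 || 1/2 = 1/2
!(p || p) = !1/2 = 1/2
!((p || r) <-> (r -> p)) -> !(p || p) = 1/2 -> 1/2 = 1/2
p || r = 1/2 || 1/2 = 1/2
q -> (p || r) = 1/2 -> 1/2 = 1/2
q || q = 1/2 || 1/2 = 1/2
(q || q) -> p = 1/2 -> 1/2 = 1/2
q -> ((q || q) -> p) = 1/2 -> 1/2 = 1/2
(q -> (p || r)) -> (q -> ((q || q) -> p)) = 1/2 -> 1/2 = 1/2
(!((p || r) <-> (r -> p)) -> !(p || p)) -> ((q -> (p || r)) -> (q -> ((q || q) -> p))) = 1/2 -> 1/2 = 1/2
(!((p || r) -> p) -> !((r -> p) -> (q || (r -> p)))) || ((!((p || r) <-> (r -> p)) -> !(p || p)) -> ((q -> (p || r)) -> (q -> ((q || q) -> p)))) = 1/2 || 1/2 = 1/2
!(((!r -> q) || (p -> p)) -> ((r -> q) <-> ((r || r) || !(q -> p)))) -> ((!((p || r) -> p) -> !((r -> p) -> (q || (r -> p)))) || ((!((p || r) <-> (r -> p)) -> !(p || p)) -> ((q -> (p || r)) -> (q -> ((q || q) -> p))))) = 1/2 -> 1/2 = 1/2

1/2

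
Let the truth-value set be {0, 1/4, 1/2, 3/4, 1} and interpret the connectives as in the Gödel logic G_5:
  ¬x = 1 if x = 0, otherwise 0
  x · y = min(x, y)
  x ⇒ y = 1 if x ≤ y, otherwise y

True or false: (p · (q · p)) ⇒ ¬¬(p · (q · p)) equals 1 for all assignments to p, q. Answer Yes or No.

Yes

At p = 1/4, q = 1/4, for instance:
q · p = 1/4 · 1/4 = 1/4
p · (q · p) = 1/4 · 1/4 = 1/4
¬(p · (q · p)) = ¬1/4 = 0
¬¬(p · (q · p)) = ¬0 = 1
(p · (q · p)) ⇒ ¬¬(p · (q · p)) = 1/4 ⇒ 1 = 1
and checking the remaining 24 assignments likewise gives ≥ 1 in every case.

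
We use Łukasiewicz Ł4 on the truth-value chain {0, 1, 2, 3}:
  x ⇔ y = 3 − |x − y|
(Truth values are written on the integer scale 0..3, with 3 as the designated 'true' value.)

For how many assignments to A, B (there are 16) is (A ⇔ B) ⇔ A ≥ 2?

11

A = 0, B = 0 ↦ 0  <
A = 0, B = 1 ↦ 1  <
A = 0, B = 2 ↦ 2  ≥
A = 0, B = 3 ↦ 3  ≥
A = 1, B = 0 ↦ 2  ≥
A = 1, B = 1 ↦ 1  <
A = 1, B = 2 ↦ 2  ≥
A = 1, B = 3 ↦ 3  ≥
A = 2, B = 0 ↦ 2  ≥
A = 2, B = 1 ↦ 3  ≥
A = 2, B = 2 ↦ 2  ≥
A = 2, B = 3 ↦ 3  ≥
A = 3, B = 0 ↦ 0  <
A = 3, B = 1 ↦ 1  <
A = 3, B = 2 ↦ 2  ≥
A = 3, B = 3 ↦ 3  ≥
So 11 of the 16 assignments meet the threshold.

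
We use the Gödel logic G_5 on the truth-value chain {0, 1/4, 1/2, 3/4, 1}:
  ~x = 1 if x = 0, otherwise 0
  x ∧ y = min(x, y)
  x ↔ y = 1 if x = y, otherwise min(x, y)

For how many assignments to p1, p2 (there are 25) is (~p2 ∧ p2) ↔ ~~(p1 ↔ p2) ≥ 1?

8

value 1: 8 assignments (counts)
value 0: 17 assignments
So 8 of the 25 assignments meet the threshold.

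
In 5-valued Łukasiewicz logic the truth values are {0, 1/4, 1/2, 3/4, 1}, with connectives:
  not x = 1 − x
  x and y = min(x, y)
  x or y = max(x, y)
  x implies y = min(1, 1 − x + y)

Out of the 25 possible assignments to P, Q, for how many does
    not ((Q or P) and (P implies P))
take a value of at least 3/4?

value 1: 1 assignment (counts)
value 3/4: 3 assignments (counts)
value 1/2: 5 assignments
value 1/4: 7 assignments
value 0: 9 assignments
So 4 of the 25 assignments meet the threshold.

4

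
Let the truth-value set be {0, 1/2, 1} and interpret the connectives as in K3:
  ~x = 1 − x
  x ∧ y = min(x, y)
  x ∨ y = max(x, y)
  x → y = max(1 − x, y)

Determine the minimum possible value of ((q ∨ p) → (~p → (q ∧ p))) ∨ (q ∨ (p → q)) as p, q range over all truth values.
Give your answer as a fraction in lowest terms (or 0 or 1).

Take p = 1/2, q = 0:
q ∨ p = 0 ∨ 1/2 = 1/2
~p = ~1/2 = 1/2
q ∧ p = 0 ∧ 1/2 = 0
~p → (q ∧ p) = 1/2 → 0 = 1/2
(q ∨ p) → (~p → (q ∧ p)) = 1/2 → 1/2 = 1/2
p → q = 1/2 → 0 = 1/2
q ∨ (p → q) = 0 ∨ 1/2 = 1/2
((q ∨ p) → (~p → (q ∧ p))) ∨ (q ∨ (p → q)) = 1/2 ∨ 1/2 = 1/2
No assignment yields a value below 1/2, so this is the minimum.

1/2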